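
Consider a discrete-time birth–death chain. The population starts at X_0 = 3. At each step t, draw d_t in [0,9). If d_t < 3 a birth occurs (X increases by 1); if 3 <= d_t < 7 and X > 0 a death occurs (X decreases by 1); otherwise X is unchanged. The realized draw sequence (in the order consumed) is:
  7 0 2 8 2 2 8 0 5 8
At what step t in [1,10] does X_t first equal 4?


t=0: X=3, d=7 → hold, X_1=3
t=1: X=3, d=0 → birth, X_2=4
t=2: X=4, d=2 → birth, X_3=5
t=3: X=5, d=8 → hold, X_4=5
t=4: X=5, d=2 → birth, X_5=6
t=5: X=6, d=2 → birth, X_6=7
t=6: X=7, d=8 → hold, X_7=7
t=7: X=7, d=0 → birth, X_8=8
t=8: X=8, d=5 → death, X_9=7
t=9: X=7, d=8 → hold, X_10=7

2


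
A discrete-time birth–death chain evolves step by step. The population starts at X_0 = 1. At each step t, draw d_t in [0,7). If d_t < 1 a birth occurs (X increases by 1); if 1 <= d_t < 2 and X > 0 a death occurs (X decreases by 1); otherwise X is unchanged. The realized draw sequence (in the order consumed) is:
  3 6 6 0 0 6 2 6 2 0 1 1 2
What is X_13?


2

t=0: X=1, d=3 → hold, X_1=1
t=1: X=1, d=6 → hold, X_2=1
t=2: X=1, d=6 → hold, X_3=1
t=3: X=1, d=0 → birth, X_4=2
t=4: X=2, d=0 → birth, X_5=3
t=5: X=3, d=6 → hold, X_6=3
t=6: X=3, d=2 → hold, X_7=3
t=7: X=3, d=6 → hold, X_8=3
t=8: X=3, d=2 → hold, X_9=3
t=9: X=3, d=0 → birth, X_10=4
t=10: X=4, d=1 → death, X_11=3
t=11: X=3, d=1 → death, X_12=2
t=12: X=2, d=2 → hold, X_13=2


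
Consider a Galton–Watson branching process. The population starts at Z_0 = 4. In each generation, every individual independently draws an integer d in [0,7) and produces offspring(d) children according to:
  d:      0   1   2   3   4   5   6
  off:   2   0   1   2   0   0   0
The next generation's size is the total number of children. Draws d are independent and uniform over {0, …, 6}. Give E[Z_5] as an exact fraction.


12500/16807

Outcome values over d=0..6: [2, 0, 1, 2, 0, 0, 0]
Σy = 5, Σy² = 9, M = 7
μ = 5/7 = 5/7,  σ² = 9/7 − (5/7)² = 38/49
E[Z_0] = 4
E[Z_1] = 5/7·E[Z_0] = 20/7
E[Z_2] = 5/7·E[Z_1] = 100/49
E[Z_3] = 5/7·E[Z_2] = 500/343
E[Z_4] = 5/7·E[Z_3] = 2500/2401
E[Z_5] = 5/7·E[Z_4] = 12500/16807


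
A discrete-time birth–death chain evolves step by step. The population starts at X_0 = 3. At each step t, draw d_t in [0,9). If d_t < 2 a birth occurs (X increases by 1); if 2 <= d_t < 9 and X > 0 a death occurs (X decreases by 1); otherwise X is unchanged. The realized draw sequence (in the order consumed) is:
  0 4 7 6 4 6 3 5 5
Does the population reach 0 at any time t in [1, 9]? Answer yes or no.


t=0: X=3, d=0 → birth, X_1=4
t=1: X=4, d=4 → death, X_2=3
t=2: X=3, d=7 → death, X_3=2
t=3: X=2, d=6 → death, X_4=1
t=4: X=1, d=4 → death, X_5=0
t=5: X=0, d=6 → hold, X_6=0
t=6: X=0, d=3 → hold, X_7=0
t=7: X=0, d=5 → hold, X_8=0
t=8: X=0, d=5 → hold, X_9=0

yes


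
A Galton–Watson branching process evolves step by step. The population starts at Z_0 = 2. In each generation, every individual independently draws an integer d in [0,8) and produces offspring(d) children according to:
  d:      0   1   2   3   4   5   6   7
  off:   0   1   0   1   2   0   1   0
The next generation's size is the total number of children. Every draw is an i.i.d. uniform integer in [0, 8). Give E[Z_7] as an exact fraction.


78125/1048576

Outcome values over d=0..7: [0, 1, 0, 1, 2, 0, 1, 0]
Σy = 5, Σy² = 7, M = 8
μ = 5/8 = 5/8,  σ² = 7/8 − (5/8)² = 31/64
E[Z_0] = 2
E[Z_1] = 5/8·E[Z_0] = 5/4
E[Z_2] = 5/8·E[Z_1] = 25/32
E[Z_3] = 5/8·E[Z_2] = 125/256
E[Z_4] = 5/8·E[Z_3] = 625/2048
E[Z_5] = 5/8·E[Z_4] = 3125/16384
E[Z_6] = 5/8·E[Z_5] = 15625/131072
E[Z_7] = 5/8·E[Z_6] = 78125/1048576


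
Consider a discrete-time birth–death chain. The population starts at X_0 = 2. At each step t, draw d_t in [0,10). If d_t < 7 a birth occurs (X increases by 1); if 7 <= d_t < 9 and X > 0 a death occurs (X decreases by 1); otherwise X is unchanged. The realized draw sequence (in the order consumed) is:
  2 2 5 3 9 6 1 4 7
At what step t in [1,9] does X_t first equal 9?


8

t=0: X=2, d=2 → birth, X_1=3
t=1: X=3, d=2 → birth, X_2=4
t=2: X=4, d=5 → birth, X_3=5
t=3: X=5, d=3 → birth, X_4=6
t=4: X=6, d=9 → hold, X_5=6
t=5: X=6, d=6 → birth, X_6=7
t=6: X=7, d=1 → birth, X_7=8
t=7: X=8, d=4 → birth, X_8=9
t=8: X=9, d=7 → death, X_9=8


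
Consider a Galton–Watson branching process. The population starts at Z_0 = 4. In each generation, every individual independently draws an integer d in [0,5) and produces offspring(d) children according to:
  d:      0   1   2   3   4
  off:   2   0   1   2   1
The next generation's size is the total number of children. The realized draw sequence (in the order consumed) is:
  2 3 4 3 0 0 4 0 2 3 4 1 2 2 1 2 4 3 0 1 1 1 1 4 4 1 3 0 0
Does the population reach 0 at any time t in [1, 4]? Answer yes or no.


no

gen 0: Z_0=4, draws=[2, 3, 4, 3], offspring=[1, 2, 1, 2], Z_1=6
gen 1: Z_1=6, draws=[0, 0, 4, 0, 2, 3], offspring=[2, 2, 1, 2, 1, 2], Z_2=10
gen 2: Z_2=10, draws=[4, 1, 2, 2, 1, 2, 4, 3, 0, 1], offspring=[1, 0, 1, 1, 0, 1, 1, 2, 2, 0], Z_3=9
gen 3: Z_3=9, draws=[1, 1, 1, 4, 4, 1, 3, 0, 0], offspring=[0, 0, 0, 1, 1, 0, 2, 2, 2], Z_4=8


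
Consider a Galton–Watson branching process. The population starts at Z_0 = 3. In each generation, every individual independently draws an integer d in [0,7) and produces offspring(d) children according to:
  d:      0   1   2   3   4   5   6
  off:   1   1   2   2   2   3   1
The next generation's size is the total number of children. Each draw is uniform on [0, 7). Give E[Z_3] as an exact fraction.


5184/343

Outcome values over d=0..6: [1, 1, 2, 2, 2, 3, 1]
Σy = 12, Σy² = 24, M = 7
μ = 12/7 = 12/7,  σ² = 24/7 − (12/7)² = 24/49
E[Z_0] = 3
E[Z_1] = 12/7·E[Z_0] = 36/7
E[Z_2] = 12/7·E[Z_1] = 432/49
E[Z_3] = 12/7·E[Z_2] = 5184/343


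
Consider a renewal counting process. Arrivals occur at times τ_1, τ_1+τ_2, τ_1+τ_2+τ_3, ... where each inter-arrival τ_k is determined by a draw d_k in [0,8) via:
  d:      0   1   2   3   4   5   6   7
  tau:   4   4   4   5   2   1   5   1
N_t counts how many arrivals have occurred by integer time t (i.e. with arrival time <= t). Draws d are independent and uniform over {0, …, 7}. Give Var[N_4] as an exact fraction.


Inter-arrival values over d=0..7: [4, 4, 4, 5, 2, 1, 5, 1]
Each d has probability 1/8, so the pmf of τ is: f(1) = 1/4, f(2) = 1/8, f(4) = 3/8, f(5) = 1/4
Let p_n(j) = P(N_n = j), with p_0 = [1]. Condition on τ_1: p_n(0) = P(τ > n), and for j >= 1, p_n(j) = Σ_{k<=n} f(k)·p_{n−k}(j−1)
p_1 = [3/4, 1/4]  (j = 0..1)
p_2 = [5/8, 5/16, 1/16]  (j = 0..2)
p_3 = [5/8, 1/4, 7/64, 1/64]  (j = 0..3)
p_4 = [1/4, 39/64, 13/128, 9/256, 1/256]  (j = 0..4)
E[N_4] = Σ j·p_4(j) = 239/256;  E[N_4²] = Σ j²·p_4(j) = 357/256
Var[N_4] = 357/256 − (239/256)² = 34271/65536

34271/65536


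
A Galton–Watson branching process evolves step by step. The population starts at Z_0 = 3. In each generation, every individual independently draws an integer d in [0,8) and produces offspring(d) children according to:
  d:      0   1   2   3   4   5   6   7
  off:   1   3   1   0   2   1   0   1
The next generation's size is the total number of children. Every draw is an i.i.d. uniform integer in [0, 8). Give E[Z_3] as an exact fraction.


2187/512

Outcome values over d=0..7: [1, 3, 1, 0, 2, 1, 0, 1]
Σy = 9, Σy² = 17, M = 8
μ = 9/8 = 9/8,  σ² = 17/8 − (9/8)² = 55/64
E[Z_0] = 3
E[Z_1] = 9/8·E[Z_0] = 27/8
E[Z_2] = 9/8·E[Z_1] = 243/64
E[Z_3] = 9/8·E[Z_2] = 2187/512


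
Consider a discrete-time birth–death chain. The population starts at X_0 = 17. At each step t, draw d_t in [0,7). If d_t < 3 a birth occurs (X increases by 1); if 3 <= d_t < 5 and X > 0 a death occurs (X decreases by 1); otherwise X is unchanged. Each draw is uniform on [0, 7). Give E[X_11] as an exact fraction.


130/7

X can drop by at most 1 per step and X_0 = 17 > T = 11, so X_t >= 17 − t >= 6 > 0 for every t <= 11: the floor at 0 (the 'and X > 0' condition) never binds. Hence X_11 = X_0 + Σ_{t<11} Y_t with i.i.d. increments Y_t = y(d_t) ∈ {+1, −1, 0}.
Outcome values over d=0..6: [1, 1, 1, -1, -1, 0, 0]
Σy = 1, Σy² = 5, M = 7
μ = 1/7 = 1/7,  σ² = 5/7 − (1/7)² = 34/49
E[X_11] = 17 + 11·(1/7) = 130/7


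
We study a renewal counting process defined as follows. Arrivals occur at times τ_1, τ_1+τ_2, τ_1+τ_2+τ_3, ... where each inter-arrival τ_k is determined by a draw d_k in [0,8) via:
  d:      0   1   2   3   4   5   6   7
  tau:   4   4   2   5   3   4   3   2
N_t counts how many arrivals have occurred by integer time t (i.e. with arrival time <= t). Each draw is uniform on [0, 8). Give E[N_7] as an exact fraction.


7/4

Inter-arrival values over d=0..7: [4, 4, 2, 5, 3, 4, 3, 2]
Each d has probability 1/8, so the pmf of τ is: f(2) = 1/4, f(3) = 1/4, f(4) = 3/8, f(5) = 1/8
Renewal equation for m(n) = E[N_n]: condition on τ_1 = k (if k <= n, one arrival plus a fresh copy on the remaining n−k steps): m(n) = F(n) + Σ_{k<=n} f(k)·m(n−k), where F(n) = P(τ <= n) and m(0) = 0
m(1) = F(1) = 0
m(2) = F(2) = 1/4
m(3) = F(3) = 1/2
m(4) = F(4) + f(2)·m(2) = 7/8 + 1/4·1/4 = 15/16
m(5) = F(5) + f(2)·m(3) + f(3)·m(2) = 1 + 1/4·1/2 + 1/4·1/4 = 19/16
m(6) = F(6) + f(2)·m(4) + f(3)·m(3) + f(4)·m(2) = 1 + 1/4·15/16 + 1/4·1/2 + 3/8·1/4 = 93/64
m(7) = F(7) + f(2)·m(5) + f(3)·m(4) + f(4)·m(3) + f(5)·m(2) = 1 + 1/4·19/16 + 1/4·15/16 + 3/8·1/2 + 1/8·1/4 = 7/4
E[N_7] = m(7) = 7/4


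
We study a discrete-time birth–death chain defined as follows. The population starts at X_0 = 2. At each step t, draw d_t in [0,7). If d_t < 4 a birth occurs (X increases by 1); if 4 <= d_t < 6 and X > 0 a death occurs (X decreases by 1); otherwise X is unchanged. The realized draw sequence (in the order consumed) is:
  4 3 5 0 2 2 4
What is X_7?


t=0: X=2, d=4 → death, X_1=1
t=1: X=1, d=3 → birth, X_2=2
t=2: X=2, d=5 → death, X_3=1
t=3: X=1, d=0 → birth, X_4=2
t=4: X=2, d=2 → birth, X_5=3
t=5: X=3, d=2 → birth, X_6=4
t=6: X=4, d=4 → death, X_7=3

3


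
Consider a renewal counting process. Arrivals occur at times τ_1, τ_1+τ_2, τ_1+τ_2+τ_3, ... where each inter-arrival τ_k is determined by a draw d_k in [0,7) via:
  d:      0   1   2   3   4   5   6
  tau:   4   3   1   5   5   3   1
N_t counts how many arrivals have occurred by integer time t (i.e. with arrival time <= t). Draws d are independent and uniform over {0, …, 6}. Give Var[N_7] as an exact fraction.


554128595212/678223072849

Inter-arrival values over d=0..6: [4, 3, 1, 5, 5, 3, 1]
Each d has probability 1/7, so the pmf of τ is: f(1) = 2/7, f(3) = 2/7, f(4) = 1/7, f(5) = 2/7
Let p_n(j) = P(N_n = j), with p_0 = [1]. Condition on τ_1: p_n(0) = P(τ > n), and for j >= 1, p_n(j) = Σ_{k<=n} f(k)·p_{n−k}(j−1)
p_1 = [5/7, 2/7]  (j = 0..1)
p_2 = [5/7, 10/49, 4/49]  (j = 0..2)
p_3 = [3/7, 24/49, 20/343, 8/343]  (j = 0..3)
p_4 = [2/7, 23/49, 76/343, 40/2401, 16/2401]  (j = 0..4)
p_5 = [0, 33/49, 80/343, 208/2401, 80/16807, 32/16807]  (j = 0..5)
p_6 = [0, 3/7, 152/343, 228/2401, 528/16807, 160/117649, 64/117649]  (j = 0..6)
p_7 = [0, 17/49, 132/343, 76/343, 592/16807, 1280/117649, 320/823543, 128/823543]  (j = 0..7)
E[N_7] = Σ j·p_7(j) = 1630659/823543;  E[N_7²] = Σ j²·p_7(j) = 3901651/823543
Var[N_7] = 3901651/823543 − (1630659/823543)² = 554128595212/678223072849


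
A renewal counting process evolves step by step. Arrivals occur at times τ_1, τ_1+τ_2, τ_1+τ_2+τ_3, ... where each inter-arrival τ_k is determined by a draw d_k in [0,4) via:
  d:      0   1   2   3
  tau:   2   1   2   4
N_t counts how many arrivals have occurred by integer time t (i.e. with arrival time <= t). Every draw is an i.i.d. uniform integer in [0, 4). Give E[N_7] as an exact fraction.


47781/16384

Inter-arrival values over d=0..3: [2, 1, 2, 4]
Each d has probability 1/4, so the pmf of τ is: f(1) = 1/4, f(2) = 1/2, f(4) = 1/4
Renewal equation for m(n) = E[N_n]: condition on τ_1 = k (if k <= n, one arrival plus a fresh copy on the remaining n−k steps): m(n) = F(n) + Σ_{k<=n} f(k)·m(n−k), where F(n) = P(τ <= n) and m(0) = 0
m(1) = F(1) = 1/4
m(2) = F(2) + f(1)·m(1) = 3/4 + 1/4·1/4 = 13/16
m(3) = F(3) + f(1)·m(2) + f(2)·m(1) = 3/4 + 1/4·13/16 + 1/2·1/4 = 69/64
m(4) = F(4) + f(1)·m(3) + f(2)·m(2) = 1 + 1/4·69/64 + 1/2·13/16 = 429/256
m(5) = F(5) + f(1)·m(4) + f(2)·m(3) + f(4)·m(1) = 1 + 1/4·429/256 + 1/2·69/64 + 1/4·1/4 = 2069/1024
m(6) = F(6) + f(1)·m(5) + f(2)·m(4) + f(4)·m(2) = 1 + 1/4·2069/1024 + 1/2·429/256 + 1/4·13/16 = 10429/4096
m(7) = F(7) + f(1)·m(6) + f(2)·m(5) + f(4)·m(3) = 1 + 1/4·10429/4096 + 1/2·2069/1024 + 1/4·69/64 = 47781/16384
E[N_7] = m(7) = 47781/16384


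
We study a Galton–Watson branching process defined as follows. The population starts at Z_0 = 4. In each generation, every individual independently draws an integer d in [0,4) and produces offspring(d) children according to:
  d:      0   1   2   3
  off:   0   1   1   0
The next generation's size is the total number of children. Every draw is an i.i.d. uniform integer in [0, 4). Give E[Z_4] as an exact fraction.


1/4

Outcome values over d=0..3: [0, 1, 1, 0]
Σy = 2, Σy² = 2, M = 4
μ = 2/4 = 1/2,  σ² = 2/4 − (1/2)² = 1/4
E[Z_0] = 4
E[Z_1] = 1/2·E[Z_0] = 2
E[Z_2] = 1/2·E[Z_1] = 1
E[Z_3] = 1/2·E[Z_2] = 1/2
E[Z_4] = 1/2·E[Z_3] = 1/4


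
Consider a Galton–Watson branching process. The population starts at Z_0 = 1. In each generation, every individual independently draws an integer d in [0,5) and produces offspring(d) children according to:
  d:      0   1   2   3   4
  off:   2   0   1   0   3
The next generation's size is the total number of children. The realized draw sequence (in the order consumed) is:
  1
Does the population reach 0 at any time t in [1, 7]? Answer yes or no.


gen 0: Z_0=1, draws=[1], offspring=[0], Z_1=0
gen 1: Z_1=0, draws=[], offspring=[], Z_2=0
gen 2: Z_2=0, draws=[], offspring=[], Z_3=0
gen 3: Z_3=0, draws=[], offspring=[], Z_4=0
gen 4: Z_4=0, draws=[], offspring=[], Z_5=0
gen 5: Z_5=0, draws=[], offspring=[], Z_6=0
gen 6: Z_6=0, draws=[], offspring=[], Z_7=0

yes


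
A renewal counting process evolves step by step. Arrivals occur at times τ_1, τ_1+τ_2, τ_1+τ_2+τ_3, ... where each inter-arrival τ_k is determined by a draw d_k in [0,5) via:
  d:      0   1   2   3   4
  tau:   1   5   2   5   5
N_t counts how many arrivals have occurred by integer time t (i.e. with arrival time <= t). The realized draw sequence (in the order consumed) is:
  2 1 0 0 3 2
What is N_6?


draw d_1=2: τ_1=2, arrival time A_1=2
draw d_2=1: τ_2=5, arrival time A_2=7
draw d_3=0: τ_3=1, arrival time A_3=8
draw d_4=0: τ_4=1, arrival time A_4=9
draw d_5=3: τ_5=5, arrival time A_5=14
draw d_6=2: τ_6=2, arrival time A_6=16
N_t over t=0..6: 0:0 1:0 2:1 3:1 4:1 5:1 6:1

1


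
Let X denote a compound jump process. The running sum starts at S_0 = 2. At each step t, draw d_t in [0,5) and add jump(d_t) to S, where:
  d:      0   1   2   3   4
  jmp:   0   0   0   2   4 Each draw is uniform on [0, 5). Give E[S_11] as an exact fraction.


Outcome values over d=0..4: [0, 0, 0, 2, 4]
Σy = 6, Σy² = 20, M = 5
μ = 6/5 = 6/5,  σ² = 20/5 − (6/5)² = 64/25
E[S_11] = 2 + 11·(6/5) = 76/5

76/5


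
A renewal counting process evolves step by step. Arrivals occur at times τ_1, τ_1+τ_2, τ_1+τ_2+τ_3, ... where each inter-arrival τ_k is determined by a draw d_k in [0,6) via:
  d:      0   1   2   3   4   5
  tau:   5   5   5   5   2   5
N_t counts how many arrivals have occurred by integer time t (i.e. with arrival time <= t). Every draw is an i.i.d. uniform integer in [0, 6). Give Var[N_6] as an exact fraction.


1895/46656

Inter-arrival values over d=0..5: [5, 5, 5, 5, 2, 5]
Each d has probability 1/6, so the pmf of τ is: f(2) = 1/6, f(5) = 5/6
Let p_n(j) = P(N_n = j), with p_0 = [1]. Condition on τ_1: p_n(0) = P(τ > n), and for j >= 1, p_n(j) = Σ_{k<=n} f(k)·p_{n−k}(j−1)
p_1 = [1]  (j = 0)
p_2 = [5/6, 1/6]  (j = 0..1)
p_3 = [5/6, 1/6]  (j = 0..1)
p_4 = [5/6, 5/36, 1/36]  (j = 0..2)
p_5 = [0, 35/36, 1/36]  (j = 0..2)
p_6 = [0, 35/36, 5/216, 1/216]  (j = 0..3)
E[N_6] = Σ j·p_6(j) = 223/216;  E[N_6²] = Σ j²·p_6(j) = 239/216
Var[N_6] = 239/216 − (223/216)² = 1895/46656


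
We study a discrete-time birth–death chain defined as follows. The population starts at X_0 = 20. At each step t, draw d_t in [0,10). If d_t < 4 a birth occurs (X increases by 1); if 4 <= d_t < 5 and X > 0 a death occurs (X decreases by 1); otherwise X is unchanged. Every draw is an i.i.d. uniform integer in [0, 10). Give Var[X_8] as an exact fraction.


X can drop by at most 1 per step and X_0 = 20 > T = 8, so X_t >= 20 − t >= 12 > 0 for every t <= 8: the floor at 0 (the 'and X > 0' condition) never binds. Hence X_8 = X_0 + Σ_{t<8} Y_t with i.i.d. increments Y_t = y(d_t) ∈ {+1, −1, 0}.
Outcome values over d=0..9: [1, 1, 1, 1, -1, 0, 0, 0, 0, 0]
Σy = 3, Σy² = 5, M = 10
μ = 3/10 = 3/10,  σ² = 5/10 − (3/10)² = 41/100
Independent increments: Var[X_8] = 8·σ² = 8·(41/100) = 82/25

82/25


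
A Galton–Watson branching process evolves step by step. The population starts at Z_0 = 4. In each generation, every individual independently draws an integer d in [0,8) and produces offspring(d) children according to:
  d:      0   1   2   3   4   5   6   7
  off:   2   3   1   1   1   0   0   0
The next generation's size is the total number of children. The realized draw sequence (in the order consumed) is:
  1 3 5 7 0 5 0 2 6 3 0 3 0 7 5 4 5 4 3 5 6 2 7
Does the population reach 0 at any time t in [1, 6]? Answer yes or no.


gen 0: Z_0=4, draws=[1, 3, 5, 7], offspring=[3, 1, 0, 0], Z_1=4
gen 1: Z_1=4, draws=[0, 5, 0, 2], offspring=[2, 0, 2, 1], Z_2=5
gen 2: Z_2=5, draws=[6, 3, 0, 3, 0], offspring=[0, 1, 2, 1, 2], Z_3=6
gen 3: Z_3=6, draws=[7, 5, 4, 5, 4, 3], offspring=[0, 0, 1, 0, 1, 1], Z_4=3
gen 4: Z_4=3, draws=[5, 6, 2], offspring=[0, 0, 1], Z_5=1
gen 5: Z_5=1, draws=[7], offspring=[0], Z_6=0

yes


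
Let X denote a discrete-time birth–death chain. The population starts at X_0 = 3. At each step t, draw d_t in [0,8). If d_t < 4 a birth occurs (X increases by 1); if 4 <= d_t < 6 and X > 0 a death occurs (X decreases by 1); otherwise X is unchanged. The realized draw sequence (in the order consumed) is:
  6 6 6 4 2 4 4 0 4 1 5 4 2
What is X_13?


t=0: X=3, d=6 → hold, X_1=3
t=1: X=3, d=6 → hold, X_2=3
t=2: X=3, d=6 → hold, X_3=3
t=3: X=3, d=4 → death, X_4=2
t=4: X=2, d=2 → birth, X_5=3
t=5: X=3, d=4 → death, X_6=2
t=6: X=2, d=4 → death, X_7=1
t=7: X=1, d=0 → birth, X_8=2
t=8: X=2, d=4 → death, X_9=1
t=9: X=1, d=1 → birth, X_10=2
t=10: X=2, d=5 → death, X_11=1
t=11: X=1, d=4 → death, X_12=0
t=12: X=0, d=2 → birth, X_13=1

1


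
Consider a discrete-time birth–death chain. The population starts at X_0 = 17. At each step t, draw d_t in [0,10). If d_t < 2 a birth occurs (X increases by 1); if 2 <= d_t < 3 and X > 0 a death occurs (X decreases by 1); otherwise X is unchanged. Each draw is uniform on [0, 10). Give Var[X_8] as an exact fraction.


X can drop by at most 1 per step and X_0 = 17 > T = 8, so X_t >= 17 − t >= 9 > 0 for every t <= 8: the floor at 0 (the 'and X > 0' condition) never binds. Hence X_8 = X_0 + Σ_{t<8} Y_t with i.i.d. increments Y_t = y(d_t) ∈ {+1, −1, 0}.
Outcome values over d=0..9: [1, 1, -1, 0, 0, 0, 0, 0, 0, 0]
Σy = 1, Σy² = 3, M = 10
μ = 1/10 = 1/10,  σ² = 3/10 − (1/10)² = 29/100
Independent increments: Var[X_8] = 8·σ² = 8·(29/100) = 58/25

58/25


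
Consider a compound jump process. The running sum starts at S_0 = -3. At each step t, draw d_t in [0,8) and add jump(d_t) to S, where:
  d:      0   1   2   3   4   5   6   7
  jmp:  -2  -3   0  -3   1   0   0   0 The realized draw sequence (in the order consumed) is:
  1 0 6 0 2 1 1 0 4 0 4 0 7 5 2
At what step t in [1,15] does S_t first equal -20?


t=0: S=-3, d=1, jump=-3, S_1=-6
t=1: S=-6, d=0, jump=-2, S_2=-8
t=2: S=-8, d=6, jump=0, S_3=-8
t=3: S=-8, d=0, jump=-2, S_4=-10
t=4: S=-10, d=2, jump=0, S_5=-10
t=5: S=-10, d=1, jump=-3, S_6=-13
t=6: S=-13, d=1, jump=-3, S_7=-16
t=7: S=-16, d=0, jump=-2, S_8=-18
t=8: S=-18, d=4, jump=1, S_9=-17
t=9: S=-17, d=0, jump=-2, S_10=-19
t=10: S=-19, d=4, jump=1, S_11=-18
t=11: S=-18, d=0, jump=-2, S_12=-20
t=12: S=-20, d=7, jump=0, S_13=-20
t=13: S=-20, d=5, jump=0, S_14=-20
t=14: S=-20, d=2, jump=0, S_15=-20

12


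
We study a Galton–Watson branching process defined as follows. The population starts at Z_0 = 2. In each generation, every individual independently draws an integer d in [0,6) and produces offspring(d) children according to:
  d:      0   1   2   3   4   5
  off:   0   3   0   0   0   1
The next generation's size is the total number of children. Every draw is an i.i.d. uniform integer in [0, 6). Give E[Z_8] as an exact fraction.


Outcome values over d=0..5: [0, 3, 0, 0, 0, 1]
Σy = 4, Σy² = 10, M = 6
μ = 4/6 = 2/3,  σ² = 10/6 − (2/3)² = 11/9
E[Z_0] = 2
E[Z_1] = 2/3·E[Z_0] = 4/3
E[Z_2] = 2/3·E[Z_1] = 8/9
E[Z_3] = 2/3·E[Z_2] = 16/27
E[Z_4] = 2/3·E[Z_3] = 32/81
E[Z_5] = 2/3·E[Z_4] = 64/243
E[Z_6] = 2/3·E[Z_5] = 128/729
E[Z_7] = 2/3·E[Z_6] = 256/2187
E[Z_8] = 2/3·E[Z_7] = 512/6561

512/6561


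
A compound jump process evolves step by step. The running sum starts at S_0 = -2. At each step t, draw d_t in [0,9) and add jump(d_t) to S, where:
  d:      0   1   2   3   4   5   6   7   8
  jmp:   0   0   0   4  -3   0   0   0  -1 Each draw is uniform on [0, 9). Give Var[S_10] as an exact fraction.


260/9

Outcome values over d=0..8: [0, 0, 0, 4, -3, 0, 0, 0, -1]
Σy = 0, Σy² = 26, M = 9
μ = 0/9 = 0,  σ² = 26/9 − (0)² = 26/9
Independent increments: Var[S_10] = 10·σ² = 10·(26/9) = 260/9


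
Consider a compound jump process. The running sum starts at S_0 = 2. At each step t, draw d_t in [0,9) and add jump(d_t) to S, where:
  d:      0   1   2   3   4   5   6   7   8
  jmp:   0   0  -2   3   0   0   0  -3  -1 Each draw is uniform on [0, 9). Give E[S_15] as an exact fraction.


Outcome values over d=0..8: [0, 0, -2, 3, 0, 0, 0, -3, -1]
Σy = -3, Σy² = 23, M = 9
μ = -3/9 = -1/3,  σ² = 23/9 − (-1/3)² = 22/9
E[S_15] = 2 + 15·(-1/3) = -3

-3


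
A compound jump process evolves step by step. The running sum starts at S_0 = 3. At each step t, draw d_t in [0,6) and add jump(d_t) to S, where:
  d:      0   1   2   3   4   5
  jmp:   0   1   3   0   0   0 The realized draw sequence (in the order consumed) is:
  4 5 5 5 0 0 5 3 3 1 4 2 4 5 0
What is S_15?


t=0: S=3, d=4, jump=0, S_1=3
t=1: S=3, d=5, jump=0, S_2=3
t=2: S=3, d=5, jump=0, S_3=3
t=3: S=3, d=5, jump=0, S_4=3
t=4: S=3, d=0, jump=0, S_5=3
t=5: S=3, d=0, jump=0, S_6=3
t=6: S=3, d=5, jump=0, S_7=3
t=7: S=3, d=3, jump=0, S_8=3
t=8: S=3, d=3, jump=0, S_9=3
t=9: S=3, d=1, jump=1, S_10=4
t=10: S=4, d=4, jump=0, S_11=4
t=11: S=4, d=2, jump=3, S_12=7
t=12: S=7, d=4, jump=0, S_13=7
t=13: S=7, d=5, jump=0, S_14=7
t=14: S=7, d=0, jump=0, S_15=7

7


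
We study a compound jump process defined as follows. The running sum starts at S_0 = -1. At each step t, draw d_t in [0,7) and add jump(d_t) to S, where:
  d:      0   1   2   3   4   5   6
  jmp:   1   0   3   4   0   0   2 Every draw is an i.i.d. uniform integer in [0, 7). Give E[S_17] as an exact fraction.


163/7

Outcome values over d=0..6: [1, 0, 3, 4, 0, 0, 2]
Σy = 10, Σy² = 30, M = 7
μ = 10/7 = 10/7,  σ² = 30/7 − (10/7)² = 110/49
E[S_17] = -1 + 17·(10/7) = 163/7


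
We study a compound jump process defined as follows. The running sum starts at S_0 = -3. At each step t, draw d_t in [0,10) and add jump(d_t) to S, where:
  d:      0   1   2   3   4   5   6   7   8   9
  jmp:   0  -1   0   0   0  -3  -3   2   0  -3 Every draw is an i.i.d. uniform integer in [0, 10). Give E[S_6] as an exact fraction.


-39/5

Outcome values over d=0..9: [0, -1, 0, 0, 0, -3, -3, 2, 0, -3]
Σy = -8, Σy² = 32, M = 10
μ = -8/10 = -4/5,  σ² = 32/10 − (-4/5)² = 64/25
E[S_6] = -3 + 6·(-4/5) = -39/5


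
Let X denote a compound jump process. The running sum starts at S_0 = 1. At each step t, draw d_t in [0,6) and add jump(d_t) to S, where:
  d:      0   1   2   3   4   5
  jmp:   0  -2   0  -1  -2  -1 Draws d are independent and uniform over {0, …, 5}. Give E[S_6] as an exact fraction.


-5

Outcome values over d=0..5: [0, -2, 0, -1, -2, -1]
Σy = -6, Σy² = 10, M = 6
μ = -6/6 = -1,  σ² = 10/6 − (-1)² = 2/3
E[S_6] = 1 + 6·(-1) = -5


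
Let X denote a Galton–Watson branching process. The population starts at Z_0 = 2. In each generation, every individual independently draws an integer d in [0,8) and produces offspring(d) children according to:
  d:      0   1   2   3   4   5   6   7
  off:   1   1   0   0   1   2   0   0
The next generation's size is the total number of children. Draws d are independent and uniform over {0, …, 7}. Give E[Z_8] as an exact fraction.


390625/8388608

Outcome values over d=0..7: [1, 1, 0, 0, 1, 2, 0, 0]
Σy = 5, Σy² = 7, M = 8
μ = 5/8 = 5/8,  σ² = 7/8 − (5/8)² = 31/64
E[Z_0] = 2
E[Z_1] = 5/8·E[Z_0] = 5/4
E[Z_2] = 5/8·E[Z_1] = 25/32
E[Z_3] = 5/8·E[Z_2] = 125/256
E[Z_4] = 5/8·E[Z_3] = 625/2048
E[Z_5] = 5/8·E[Z_4] = 3125/16384
E[Z_6] = 5/8·E[Z_5] = 15625/131072
E[Z_7] = 5/8·E[Z_6] = 78125/1048576
E[Z_8] = 5/8·E[Z_7] = 390625/8388608


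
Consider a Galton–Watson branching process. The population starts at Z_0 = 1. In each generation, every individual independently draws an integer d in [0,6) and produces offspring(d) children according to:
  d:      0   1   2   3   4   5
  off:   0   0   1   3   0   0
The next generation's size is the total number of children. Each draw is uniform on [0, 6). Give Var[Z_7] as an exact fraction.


1449536/4782969

Outcome values over d=0..5: [0, 0, 1, 3, 0, 0]
Σy = 4, Σy² = 10, M = 6
μ = 4/6 = 2/3,  σ² = 10/6 − (2/3)² = 11/9
V_0 = 0, E_0 = 1
V_1 = 11/9·E_0 + (2/3)²·V_0 = 11/9;  E_1 = 2/3
V_2 = 11/9·E_1 + (2/3)²·V_1 = 110/81;  E_2 = 4/9
V_3 = 11/9·E_2 + (2/3)²·V_2 = 836/729;  E_3 = 8/27
V_4 = 11/9·E_3 + (2/3)²·V_3 = 5720/6561;  E_4 = 16/81
V_5 = 11/9·E_4 + (2/3)²·V_4 = 37136/59049;  E_5 = 32/243
V_6 = 11/9·E_5 + (2/3)²·V_5 = 234080/531441;  E_6 = 64/729
V_7 = 11/9·E_6 + (2/3)²·V_6 = 1449536/4782969;  E_7 = 128/2187


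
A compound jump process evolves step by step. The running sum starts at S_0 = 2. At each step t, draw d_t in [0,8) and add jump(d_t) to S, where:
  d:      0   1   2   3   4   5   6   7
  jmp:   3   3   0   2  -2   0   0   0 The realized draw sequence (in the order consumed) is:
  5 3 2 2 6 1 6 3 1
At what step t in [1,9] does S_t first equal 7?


6

t=0: S=2, d=5, jump=0, S_1=2
t=1: S=2, d=3, jump=2, S_2=4
t=2: S=4, d=2, jump=0, S_3=4
t=3: S=4, d=2, jump=0, S_4=4
t=4: S=4, d=6, jump=0, S_5=4
t=5: S=4, d=1, jump=3, S_6=7
t=6: S=7, d=6, jump=0, S_7=7
t=7: S=7, d=3, jump=2, S_8=9
t=8: S=9, d=1, jump=3, S_9=12


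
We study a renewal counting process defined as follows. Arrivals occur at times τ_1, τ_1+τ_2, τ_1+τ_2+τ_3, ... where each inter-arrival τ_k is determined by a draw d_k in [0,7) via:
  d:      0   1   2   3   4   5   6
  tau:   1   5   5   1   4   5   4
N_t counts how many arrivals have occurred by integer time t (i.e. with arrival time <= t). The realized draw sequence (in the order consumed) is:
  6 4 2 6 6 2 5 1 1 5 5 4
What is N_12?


2

draw d_1=6: τ_1=4, arrival time A_1=4
draw d_2=4: τ_2=4, arrival time A_2=8
draw d_3=2: τ_3=5, arrival time A_3=13
draw d_4=6: τ_4=4, arrival time A_4=17
draw d_5=6: τ_5=4, arrival time A_5=21
draw d_6=2: τ_6=5, arrival time A_6=26
draw d_7=5: τ_7=5, arrival time A_7=31
draw d_8=1: τ_8=5, arrival time A_8=36
draw d_9=1: τ_9=5, arrival time A_9=41
draw d_10=5: τ_10=5, arrival time A_10=46
draw d_11=5: τ_11=5, arrival time A_11=51
draw d_12=4: τ_12=4, arrival time A_12=55
N_t over t=0..12: 0:0 1:0 2:0 3:0 4:1 5:1 6:1 7:1 8:2 9:2 10:2 11:2 12:2


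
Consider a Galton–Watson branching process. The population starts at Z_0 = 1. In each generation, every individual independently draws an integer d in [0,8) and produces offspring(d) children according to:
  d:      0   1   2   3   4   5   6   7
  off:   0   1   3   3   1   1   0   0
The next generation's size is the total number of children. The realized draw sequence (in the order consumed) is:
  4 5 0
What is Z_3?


0

gen 0: Z_0=1, draws=[4], offspring=[1], Z_1=1
gen 1: Z_1=1, draws=[5], offspring=[1], Z_2=1
gen 2: Z_2=1, draws=[0], offspring=[0], Z_3=0


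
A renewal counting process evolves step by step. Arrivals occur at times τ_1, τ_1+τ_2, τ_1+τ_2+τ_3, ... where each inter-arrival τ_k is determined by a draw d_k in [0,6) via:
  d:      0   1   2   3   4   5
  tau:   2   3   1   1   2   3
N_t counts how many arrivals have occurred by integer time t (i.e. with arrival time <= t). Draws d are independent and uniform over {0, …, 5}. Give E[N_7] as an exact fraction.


7285/2187

Inter-arrival values over d=0..5: [2, 3, 1, 1, 2, 3]
Each d has probability 1/6, so the pmf of τ is: f(1) = 1/3, f(2) = 1/3, f(3) = 1/3
Renewal equation for m(n) = E[N_n]: condition on τ_1 = k (if k <= n, one arrival plus a fresh copy on the remaining n−k steps): m(n) = F(n) + Σ_{k<=n} f(k)·m(n−k), where F(n) = P(τ <= n) and m(0) = 0
m(1) = F(1) = 1/3
m(2) = F(2) + f(1)·m(1) = 2/3 + 1/3·1/3 = 7/9
m(3) = F(3) + f(1)·m(2) + f(2)·m(1) = 1 + 1/3·7/9 + 1/3·1/3 = 37/27
m(4) = F(4) + f(1)·m(3) + f(2)·m(2) + f(3)·m(1) = 1 + 1/3·37/27 + 1/3·7/9 + 1/3·1/3 = 148/81
m(5) = F(5) + f(1)·m(4) + f(2)·m(3) + f(3)·m(2) = 1 + 1/3·148/81 + 1/3·37/27 + 1/3·7/9 = 565/243
m(6) = F(6) + f(1)·m(5) + f(2)·m(4) + f(3)·m(3) = 1 + 1/3·565/243 + 1/3·148/81 + 1/3·37/27 = 2071/729
m(7) = F(7) + f(1)·m(6) + f(2)·m(5) + f(3)·m(4) = 1 + 1/3·2071/729 + 1/3·565/243 + 1/3·148/81 = 7285/2187
E[N_7] = m(7) = 7285/2187


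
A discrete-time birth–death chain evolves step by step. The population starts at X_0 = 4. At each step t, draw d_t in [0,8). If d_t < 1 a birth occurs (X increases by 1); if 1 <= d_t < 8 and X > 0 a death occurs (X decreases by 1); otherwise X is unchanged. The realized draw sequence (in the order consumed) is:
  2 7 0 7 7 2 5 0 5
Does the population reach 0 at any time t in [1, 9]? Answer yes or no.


yes

t=0: X=4, d=2 → death, X_1=3
t=1: X=3, d=7 → death, X_2=2
t=2: X=2, d=0 → birth, X_3=3
t=3: X=3, d=7 → death, X_4=2
t=4: X=2, d=7 → death, X_5=1
t=5: X=1, d=2 → death, X_6=0
t=6: X=0, d=5 → hold, X_7=0
t=7: X=0, d=0 → birth, X_8=1
t=8: X=1, d=5 → death, X_9=0


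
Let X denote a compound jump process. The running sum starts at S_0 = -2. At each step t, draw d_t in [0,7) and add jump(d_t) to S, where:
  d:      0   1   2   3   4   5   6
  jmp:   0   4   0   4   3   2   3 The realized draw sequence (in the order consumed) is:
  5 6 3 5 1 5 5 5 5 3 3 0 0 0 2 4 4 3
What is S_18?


t=0: S=-2, d=5, jump=2, S_1=0
t=1: S=0, d=6, jump=3, S_2=3
t=2: S=3, d=3, jump=4, S_3=7
t=3: S=7, d=5, jump=2, S_4=9
t=4: S=9, d=1, jump=4, S_5=13
t=5: S=13, d=5, jump=2, S_6=15
t=6: S=15, d=5, jump=2, S_7=17
t=7: S=17, d=5, jump=2, S_8=19
t=8: S=19, d=5, jump=2, S_9=21
t=9: S=21, d=3, jump=4, S_10=25
t=10: S=25, d=3, jump=4, S_11=29
t=11: S=29, d=0, jump=0, S_12=29
t=12: S=29, d=0, jump=0, S_13=29
t=13: S=29, d=0, jump=0, S_14=29
t=14: S=29, d=2, jump=0, S_15=29
t=15: S=29, d=4, jump=3, S_16=32
t=16: S=32, d=4, jump=3, S_17=35
t=17: S=35, d=3, jump=4, S_18=39

39


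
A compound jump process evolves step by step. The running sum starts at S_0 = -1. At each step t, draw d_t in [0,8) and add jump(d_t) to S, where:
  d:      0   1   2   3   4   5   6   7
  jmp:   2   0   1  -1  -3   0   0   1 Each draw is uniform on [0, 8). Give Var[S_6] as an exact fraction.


12

Outcome values over d=0..7: [2, 0, 1, -1, -3, 0, 0, 1]
Σy = 0, Σy² = 16, M = 8
μ = 0/8 = 0,  σ² = 16/8 − (0)² = 2
Independent increments: Var[S_6] = 6·σ² = 6·(2) = 12


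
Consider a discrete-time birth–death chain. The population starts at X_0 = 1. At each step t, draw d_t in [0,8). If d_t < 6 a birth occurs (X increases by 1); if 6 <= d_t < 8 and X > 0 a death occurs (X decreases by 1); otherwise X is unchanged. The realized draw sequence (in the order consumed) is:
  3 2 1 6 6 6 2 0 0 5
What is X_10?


5

t=0: X=1, d=3 → birth, X_1=2
t=1: X=2, d=2 → birth, X_2=3
t=2: X=3, d=1 → birth, X_3=4
t=3: X=4, d=6 → death, X_4=3
t=4: X=3, d=6 → death, X_5=2
t=5: X=2, d=6 → death, X_6=1
t=6: X=1, d=2 → birth, X_7=2
t=7: X=2, d=0 → birth, X_8=3
t=8: X=3, d=0 → birth, X_9=4
t=9: X=4, d=5 → birth, X_10=5


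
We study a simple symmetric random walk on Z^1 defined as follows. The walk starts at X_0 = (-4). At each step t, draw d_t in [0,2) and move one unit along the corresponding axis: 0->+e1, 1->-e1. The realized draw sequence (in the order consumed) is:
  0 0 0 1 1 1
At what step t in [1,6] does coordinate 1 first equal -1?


t=0: X=(-4), d=0 → +e1, X_1=(-3)
t=1: X=(-3), d=0 → +e1, X_2=(-2)
t=2: X=(-2), d=0 → +e1, X_3=(-1)
t=3: X=(-1), d=1 → -e1, X_4=(-2)
t=4: X=(-2), d=1 → -e1, X_5=(-3)
t=5: X=(-3), d=1 → -e1, X_6=(-4)

3


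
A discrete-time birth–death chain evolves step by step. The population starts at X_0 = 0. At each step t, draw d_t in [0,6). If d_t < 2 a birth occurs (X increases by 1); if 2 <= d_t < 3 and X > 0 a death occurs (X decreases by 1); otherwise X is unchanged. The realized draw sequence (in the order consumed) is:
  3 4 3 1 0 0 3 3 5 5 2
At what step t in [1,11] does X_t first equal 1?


t=0: X=0, d=3 → hold, X_1=0
t=1: X=0, d=4 → hold, X_2=0
t=2: X=0, d=3 → hold, X_3=0
t=3: X=0, d=1 → birth, X_4=1
t=4: X=1, d=0 → birth, X_5=2
t=5: X=2, d=0 → birth, X_6=3
t=6: X=3, d=3 → hold, X_7=3
t=7: X=3, d=3 → hold, X_8=3
t=8: X=3, d=5 → hold, X_9=3
t=9: X=3, d=5 → hold, X_10=3
t=10: X=3, d=2 → death, X_11=2

4


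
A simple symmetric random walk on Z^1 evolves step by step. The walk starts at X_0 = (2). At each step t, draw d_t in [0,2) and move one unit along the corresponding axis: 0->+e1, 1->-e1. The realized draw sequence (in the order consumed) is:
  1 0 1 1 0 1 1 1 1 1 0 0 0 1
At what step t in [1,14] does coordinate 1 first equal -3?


9

t=0: X=(2), d=1 → -e1, X_1=(1)
t=1: X=(1), d=0 → +e1, X_2=(2)
t=2: X=(2), d=1 → -e1, X_3=(1)
t=3: X=(1), d=1 → -e1, X_4=(0)
t=4: X=(0), d=0 → +e1, X_5=(1)
t=5: X=(1), d=1 → -e1, X_6=(0)
t=6: X=(0), d=1 → -e1, X_7=(-1)
t=7: X=(-1), d=1 → -e1, X_8=(-2)
t=8: X=(-2), d=1 → -e1, X_9=(-3)
t=9: X=(-3), d=1 → -e1, X_10=(-4)
t=10: X=(-4), d=0 → +e1, X_11=(-3)
t=11: X=(-3), d=0 → +e1, X_12=(-2)
t=12: X=(-2), d=0 → +e1, X_13=(-1)
t=13: X=(-1), d=1 → -e1, X_14=(-2)


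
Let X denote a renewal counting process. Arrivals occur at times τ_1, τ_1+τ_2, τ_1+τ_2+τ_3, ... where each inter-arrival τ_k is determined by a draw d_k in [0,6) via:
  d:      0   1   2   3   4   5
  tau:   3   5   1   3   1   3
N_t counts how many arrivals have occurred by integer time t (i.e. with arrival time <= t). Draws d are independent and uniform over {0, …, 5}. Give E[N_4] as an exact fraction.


Inter-arrival values over d=0..5: [3, 5, 1, 3, 1, 3]
Each d has probability 1/6, so the pmf of τ is: f(1) = 1/3, f(3) = 1/2, f(5) = 1/6
Renewal equation for m(n) = E[N_n]: condition on τ_1 = k (if k <= n, one arrival plus a fresh copy on the remaining n−k steps): m(n) = F(n) + Σ_{k<=n} f(k)·m(n−k), where F(n) = P(τ <= n) and m(0) = 0
m(1) = F(1) = 1/3
m(2) = F(2) + f(1)·m(1) = 1/3 + 1/3·1/3 = 4/9
m(3) = F(3) + f(1)·m(2) = 5/6 + 1/3·4/9 = 53/54
m(4) = F(4) + f(1)·m(3) + f(3)·m(1) = 5/6 + 1/3·53/54 + 1/2·1/3 = 215/162
E[N_4] = m(4) = 215/162

215/162


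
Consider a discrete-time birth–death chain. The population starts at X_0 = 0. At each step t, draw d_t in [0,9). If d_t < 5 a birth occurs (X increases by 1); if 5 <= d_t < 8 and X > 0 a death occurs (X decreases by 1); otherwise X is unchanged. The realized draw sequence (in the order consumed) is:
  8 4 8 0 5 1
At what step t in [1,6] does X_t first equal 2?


4

t=0: X=0, d=8 → hold, X_1=0
t=1: X=0, d=4 → birth, X_2=1
t=2: X=1, d=8 → hold, X_3=1
t=3: X=1, d=0 → birth, X_4=2
t=4: X=2, d=5 → death, X_5=1
t=5: X=1, d=1 → birth, X_6=2


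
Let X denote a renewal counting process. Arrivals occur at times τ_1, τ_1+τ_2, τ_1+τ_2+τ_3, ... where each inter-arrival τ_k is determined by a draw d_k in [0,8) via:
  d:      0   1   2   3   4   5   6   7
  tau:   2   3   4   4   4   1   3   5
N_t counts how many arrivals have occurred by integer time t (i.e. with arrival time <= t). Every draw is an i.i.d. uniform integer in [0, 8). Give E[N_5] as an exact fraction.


Inter-arrival values over d=0..7: [2, 3, 4, 4, 4, 1, 3, 5]
Each d has probability 1/8, so the pmf of τ is: f(1) = 1/8, f(2) = 1/8, f(3) = 1/4, f(4) = 3/8, f(5) = 1/8
Renewal equation for m(n) = E[N_n]: condition on τ_1 = k (if k <= n, one arrival plus a fresh copy on the remaining n−k steps): m(n) = F(n) + Σ_{k<=n} f(k)·m(n−k), where F(n) = P(τ <= n) and m(0) = 0
m(1) = F(1) = 1/8
m(2) = F(2) + f(1)·m(1) = 1/4 + 1/8·1/8 = 17/64
m(3) = F(3) + f(1)·m(2) + f(2)·m(1) = 1/2 + 1/8·17/64 + 1/8·1/8 = 281/512
m(4) = F(4) + f(1)·m(3) + f(2)·m(2) + f(3)·m(1) = 7/8 + 1/8·281/512 + 1/8·17/64 + 1/4·1/8 = 4129/4096
m(5) = F(5) + f(1)·m(4) + f(2)·m(3) + f(3)·m(2) + f(4)·m(1) = 1 + 1/8·4129/4096 + 1/8·281/512 + 1/4·17/64 + 3/8·1/8 = 42857/32768
E[N_5] = m(5) = 42857/32768

42857/32768


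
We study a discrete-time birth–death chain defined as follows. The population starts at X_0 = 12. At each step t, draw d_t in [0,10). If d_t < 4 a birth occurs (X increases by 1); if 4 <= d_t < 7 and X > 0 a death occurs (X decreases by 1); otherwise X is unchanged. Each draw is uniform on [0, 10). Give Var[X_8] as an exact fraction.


X can drop by at most 1 per step and X_0 = 12 > T = 8, so X_t >= 12 − t >= 4 > 0 for every t <= 8: the floor at 0 (the 'and X > 0' condition) never binds. Hence X_8 = X_0 + Σ_{t<8} Y_t with i.i.d. increments Y_t = y(d_t) ∈ {+1, −1, 0}.
Outcome values over d=0..9: [1, 1, 1, 1, -1, -1, -1, 0, 0, 0]
Σy = 1, Σy² = 7, M = 10
μ = 1/10 = 1/10,  σ² = 7/10 − (1/10)² = 69/100
Independent increments: Var[X_8] = 8·σ² = 8·(69/100) = 138/25

138/25


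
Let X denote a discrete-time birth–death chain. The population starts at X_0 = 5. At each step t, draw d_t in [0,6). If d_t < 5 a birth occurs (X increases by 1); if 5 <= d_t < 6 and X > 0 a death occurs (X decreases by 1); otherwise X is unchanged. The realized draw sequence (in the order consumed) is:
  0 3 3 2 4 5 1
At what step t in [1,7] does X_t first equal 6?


1

t=0: X=5, d=0 → birth, X_1=6
t=1: X=6, d=3 → birth, X_2=7
t=2: X=7, d=3 → birth, X_3=8
t=3: X=8, d=2 → birth, X_4=9
t=4: X=9, d=4 → birth, X_5=10
t=5: X=10, d=5 → death, X_6=9
t=6: X=9, d=1 → birth, X_7=10


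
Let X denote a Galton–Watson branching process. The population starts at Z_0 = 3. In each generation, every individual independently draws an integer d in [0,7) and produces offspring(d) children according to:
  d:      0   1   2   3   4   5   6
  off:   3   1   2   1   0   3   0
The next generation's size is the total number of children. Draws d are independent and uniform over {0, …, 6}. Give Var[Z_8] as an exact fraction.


64079935320000000/33232930569601

Outcome values over d=0..6: [3, 1, 2, 1, 0, 3, 0]
Σy = 10, Σy² = 24, M = 7
μ = 10/7 = 10/7,  σ² = 24/7 − (10/7)² = 68/49
V_0 = 0, E_0 = 3
V_1 = 68/49·E_0 + (10/7)²·V_0 = 204/49;  E_1 = 30/7
V_2 = 68/49·E_1 + (10/7)²·V_1 = 34680/2401;  E_2 = 300/49
V_3 = 68/49·E_2 + (10/7)²·V_2 = 4467600/117649;  E_3 = 3000/343
V_4 = 68/49·E_3 + (10/7)²·V_3 = 516732000/5764801;  E_4 = 30000/2401
V_5 = 68/49·E_4 + (10/7)²·V_4 = 56571240000/282475249;  E_5 = 300000/16807
V_6 = 68/49·E_5 + (10/7)²·V_5 = 5999986800000/13841287201;  E_6 = 3000000/117649
V_7 = 68/49·E_6 + (10/7)²·V_6 = 623999076000000/678223072849;  E_7 = 30000000/823543
V_8 = 68/49·E_7 + (10/7)²·V_7 = 64079935320000000/33232930569601;  E_8 = 300000000/5764801


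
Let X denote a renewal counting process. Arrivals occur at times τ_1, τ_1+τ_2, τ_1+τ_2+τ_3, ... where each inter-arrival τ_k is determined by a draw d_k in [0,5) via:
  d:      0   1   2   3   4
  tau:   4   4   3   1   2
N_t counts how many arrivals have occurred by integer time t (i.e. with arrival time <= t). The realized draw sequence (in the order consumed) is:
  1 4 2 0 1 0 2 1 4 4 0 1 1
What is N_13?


draw d_1=1: τ_1=4, arrival time A_1=4
draw d_2=4: τ_2=2, arrival time A_2=6
draw d_3=2: τ_3=3, arrival time A_3=9
draw d_4=0: τ_4=4, arrival time A_4=13
draw d_5=1: τ_5=4, arrival time A_5=17
draw d_6=0: τ_6=4, arrival time A_6=21
draw d_7=2: τ_7=3, arrival time A_7=24
draw d_8=1: τ_8=4, arrival time A_8=28
draw d_9=4: τ_9=2, arrival time A_9=30
draw d_10=4: τ_10=2, arrival time A_10=32
draw d_11=0: τ_11=4, arrival time A_11=36
draw d_12=1: τ_12=4, arrival time A_12=40
draw d_13=1: τ_13=4, arrival time A_13=44
N_t over t=0..13: 0:0 1:0 2:0 3:0 4:1 5:1 6:2 7:2 8:2 9:3 10:3 11:3 12:3 13:4

4
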